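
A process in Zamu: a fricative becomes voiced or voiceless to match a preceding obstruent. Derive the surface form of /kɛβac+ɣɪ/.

The rule targets /ɣ/ (voiced velar fricative), which sits after the trigger /c/ (voiceless).
The voiceless velar fricative is [x], so /ɣ/ → [x].

[kɛβacxɪ]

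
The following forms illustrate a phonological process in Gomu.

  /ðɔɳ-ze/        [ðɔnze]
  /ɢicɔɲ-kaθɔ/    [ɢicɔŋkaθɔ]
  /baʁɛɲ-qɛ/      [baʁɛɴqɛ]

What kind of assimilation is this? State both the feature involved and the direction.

Comparing underlying and surface forms, /ɳ/ → [n] is the alternation; the neighbouring /z/ is constant.
/ɳ/ is retroflex while /z/ is alveolar; the output [n] is alveolar, matching the trigger — so the feature that spreads is place.
Manner and voice are unchanged, so the assimilation is partial, not total.
The same holds elsewhere in the data: /ɲ/ → [ŋ] before /k/ (palatal → velar, matching velar); /ɲ/ → [ɴ] before /q/ (palatal → uvular, matching uvular) — only place changes, and always toward the following segment.
Since the segment that changes precedes the conditioning segment, the assimilation is regressive.

regressive place assimilation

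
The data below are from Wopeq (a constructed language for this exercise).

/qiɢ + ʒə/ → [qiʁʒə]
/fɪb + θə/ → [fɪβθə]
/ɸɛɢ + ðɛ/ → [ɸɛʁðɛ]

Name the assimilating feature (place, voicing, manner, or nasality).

manner

Comparing underlying and surface forms, /ɢ/ → [ʁ] is the alternation; the neighbouring /ʒ/ is constant.
/ɢ/ is a stop while /ʒ/ is a fricative; the output [ʁ] is a fricative, matching the trigger — so the feature that spreads is manner.
Checking the remaining alternations: /b/ → [β] before /θ/ (stop → fricative, matching a fricative); /ɢ/ → [ʁ] before /ð/ (stop → fricative, matching a fricative) — only manner changes, and always toward the following segment.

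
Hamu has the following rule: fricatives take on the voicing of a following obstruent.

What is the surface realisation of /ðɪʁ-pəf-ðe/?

[ðɪχpəvðe]

The rule targets /ʁ/ (voiced uvular fricative), which sits before the trigger /p/ (voiceless).
Changing only its voicing to voiceless gives [χ] — the voiceless uvular fricative.
At the second juncture, /f/ likewise becomes [v] adjacent to /ð/.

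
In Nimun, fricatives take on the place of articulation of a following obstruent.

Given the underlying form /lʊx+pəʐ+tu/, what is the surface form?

/x/ is a voiceless velar fricative. The following trigger /p/ is bilabial, so /x/ must become bilabial as well.
The voiceless bilabial fricative is [ɸ], so /x/ → [ɸ].
The same rule applies at the second boundary: /ʐ/ → [z] next to /t/.

[lʊɸpəztu]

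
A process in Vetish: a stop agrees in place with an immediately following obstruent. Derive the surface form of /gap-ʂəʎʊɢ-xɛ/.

/p/ is a voiceless bilabial stop. The following trigger /ʂ/ is retroflex, so /p/ must become retroflex as well.
A voiceless retroflex stop is [ʈ], so the surface segment is [ʈ].
At the second juncture, /ɢ/ likewise becomes [g] adjacent to /x/.

[gaʈʂəʎʊgxɛ]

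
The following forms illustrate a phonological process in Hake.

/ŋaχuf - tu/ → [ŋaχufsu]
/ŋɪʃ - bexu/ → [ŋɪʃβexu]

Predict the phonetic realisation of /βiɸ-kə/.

[βiɸxə]

The data show progressive manner assimilation: /t/ → [s] after /f/; /b/ → [β] after /ʃ/. In each pair only manner changes, matching the preceding consonant, while place and voice stay constant.
The rule targets /k/ (voiceless velar stop), which sits after the trigger /ɸ/ (fricative).
A voiceless velar fricative is [x], so the surface segment is [x].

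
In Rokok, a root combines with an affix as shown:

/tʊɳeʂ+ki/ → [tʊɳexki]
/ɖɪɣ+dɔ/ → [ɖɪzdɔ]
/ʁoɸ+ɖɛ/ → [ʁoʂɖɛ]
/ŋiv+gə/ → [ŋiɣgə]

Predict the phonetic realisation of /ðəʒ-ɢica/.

[ðəʁɢica]

The data show regressive place assimilation: /ʂ/ → [x] before /k/; /ɣ/ → [z] before /d/; /ɸ/ → [ʂ] before /ɖ/; /v/ → [ɣ] before /g/. In each pair only place changes, matching the following consonant, while manner and voice stay constant.
/ʒ/ is a voiced postalveolar fricative. The following trigger /ɢ/ is uvular, so /ʒ/ must become uvular as well.
The voiced uvular fricative is [ʁ], so /ʒ/ → [ʁ].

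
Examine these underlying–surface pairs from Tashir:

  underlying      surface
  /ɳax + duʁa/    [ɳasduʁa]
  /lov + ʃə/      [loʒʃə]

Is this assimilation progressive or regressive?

Underlying /x/ is realised as [s] next to /d/; /d/ itself does not change.
The change velar → alveolar matches the place of the following /d/, identifying this as place assimilation.
Checking the remaining alternation: /v/ → [ʒ] before /ʃ/ (labiodental → postalveolar, matching postalveolar) — only place changes, and always toward the following segment.
Since the segment that changes precedes the conditioning segment, the assimilation is regressive.

regressive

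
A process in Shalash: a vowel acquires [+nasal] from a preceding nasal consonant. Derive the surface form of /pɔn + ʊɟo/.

/ʊ/ sits next to the nasal /n/ and is therefore nasalised to [ʊ̃].

[pɔnʊ̃ɟo]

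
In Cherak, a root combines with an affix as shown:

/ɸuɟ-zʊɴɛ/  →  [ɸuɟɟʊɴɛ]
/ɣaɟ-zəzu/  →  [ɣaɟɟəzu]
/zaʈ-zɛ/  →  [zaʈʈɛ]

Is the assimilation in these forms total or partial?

Comparing underlying and surface forms, /z/ → [ɟ] is the alternation; the neighbouring /ɟ/ is constant.
The output [ɟ] is identical to the trigger /ɟ/ — every feature (place, manner, voicing) has been copied — so this is total assimilation.
The remaining alternation confirms this: /z/ → [ʈ] after /ʈ/ — in each case the output is a copy of the preceding consonant.

total assimilation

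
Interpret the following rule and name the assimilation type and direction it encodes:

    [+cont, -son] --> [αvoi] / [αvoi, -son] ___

progressive voicing assimilation

The rule copies [voi] from the environment onto the target, so the assimilating feature is voicing.
The conditioning segment sits to the left of the focus bar, meaning the trigger precedes the segment that changes — progressive assimilation.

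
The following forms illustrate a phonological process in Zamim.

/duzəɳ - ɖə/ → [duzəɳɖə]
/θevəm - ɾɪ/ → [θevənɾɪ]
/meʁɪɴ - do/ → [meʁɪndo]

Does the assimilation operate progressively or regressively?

regressive

Underlying /m/ is realised as [n] next to /ɾ/; /ɾ/ itself does not change.
The change bilabial → alveolar matches the place of the following /ɾ/, identifying this as place assimilation.
The other alternating form patterns the same way: /ɴ/ → [n] before /d/ (uvular → alveolar, matching alveolar) — only place changes, and always toward the following segment.
No alternation appears in [duzəɳɖə]: there the adjacent consonants already agree in place (/ɳ/ and /ɖ/ are both retroflex), so this form is consistent with the same rule.
The trigger is the following segment, so the direction is regressive (anticipatory).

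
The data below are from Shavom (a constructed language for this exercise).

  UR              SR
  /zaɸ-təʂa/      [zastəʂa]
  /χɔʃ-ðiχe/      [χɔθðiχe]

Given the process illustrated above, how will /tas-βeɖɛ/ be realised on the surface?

The data show regressive place assimilation: /ɸ/ → [s] before /t/; /ʃ/ → [θ] before /ð/. In each pair only place changes, matching the following consonant, while manner and voice stay constant.
/s/ is a voiceless alveolar fricative. The following trigger /β/ is bilabial, so /s/ must become bilabial as well.
Changing only its place to bilabial gives [ɸ] — the voiceless bilabial fricative.

[taɸβeɖɛ]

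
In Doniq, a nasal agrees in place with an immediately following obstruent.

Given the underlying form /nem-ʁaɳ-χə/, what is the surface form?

The rule targets /m/ (voiced bilabial nasal), which sits before the trigger /ʁ/ (uvular).
The voiced uvular nasal is [ɴ], so /m/ → [ɴ].
The same rule applies at the second boundary: /ɳ/ → [ɴ] next to /χ/.

[neɴʁaɴχə]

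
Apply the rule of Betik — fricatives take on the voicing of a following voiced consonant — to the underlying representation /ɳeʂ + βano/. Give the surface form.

[ɳeʐβano]

/ʂ/ is a voiceless retroflex fricative. The following trigger /β/ is voiced, so /ʂ/ must become voiced as well.
The voiced retroflex fricative is [ʐ], so /ʂ/ → [ʐ].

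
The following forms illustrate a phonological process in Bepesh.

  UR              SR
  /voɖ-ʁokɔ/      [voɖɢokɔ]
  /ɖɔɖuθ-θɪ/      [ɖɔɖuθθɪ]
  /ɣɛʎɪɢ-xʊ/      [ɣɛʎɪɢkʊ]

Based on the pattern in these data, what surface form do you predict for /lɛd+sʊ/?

[lɛdtʊ]

The data show progressive manner assimilation: /ʁ/ → [ɢ] after /ɖ/; /x/ → [k] after /ɢ/. In each pair only manner changes, matching the preceding consonant, while place and voice stay constant.
No alternation appears in [ɖɔɖuθθɪ]: there the adjacent consonants already agree in manner (/θ/ and /θ/ are both fricatives), so this form is consistent with the same rule.
/s/ is a voiceless alveolar fricative. The preceding trigger /d/ is a stop, so /s/ must become a stop as well.
Changing only its manner to stop gives [t] — the voiceless alveolar stop.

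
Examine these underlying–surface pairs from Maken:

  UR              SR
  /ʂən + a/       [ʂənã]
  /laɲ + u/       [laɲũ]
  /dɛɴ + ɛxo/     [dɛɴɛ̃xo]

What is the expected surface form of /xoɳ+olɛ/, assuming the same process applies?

[xoɳõlɛ]

The data show progressive nasality assimilation (vowel nasalisation): /a/ → [ã] after /n/; /u/ → [ũ] after /ɲ/; /ɛ/ → [ɛ̃] after /ɴ/ — a vowel is nasalised by an immediately preceding nasal consonant.
/o/ sits next to the nasal /ɳ/ and is therefore nasalised to [õ].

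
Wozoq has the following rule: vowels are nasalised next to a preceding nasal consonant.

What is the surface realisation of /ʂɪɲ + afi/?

/a/ sits next to the nasal /ɲ/ and is therefore nasalised to [ã].

[ʂɪɲãfi]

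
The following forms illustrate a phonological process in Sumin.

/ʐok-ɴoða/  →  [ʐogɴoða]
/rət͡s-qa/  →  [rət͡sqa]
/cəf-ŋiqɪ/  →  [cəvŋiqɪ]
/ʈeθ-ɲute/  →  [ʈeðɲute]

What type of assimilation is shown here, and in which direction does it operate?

regressive voicing assimilation

Underlying /k/ is realised as [g] next to /ɴ/; /ɴ/ itself does not change.
The change voiceless → voiced matches the voicing of the following /ɴ/, identifying this as voicing assimilation.
Place and manner are unchanged, so the assimilation is partial, not total.
Checking the remaining alternations: /f/ → [v] before /ŋ/ (voiceless → voiced, matching voiced); /θ/ → [ð] before /ɲ/ (voiceless → voiced, matching voiced) — only voicing changes, and always toward the following segment.
Nothing changes in [rət͡sqa]: there the adjacent consonants already agree in voicing (/t͡s/ and /q/ are both voiceless), so this form is consistent with the same rule.
Since the segment that changes precedes the conditioning segment, the assimilation is regressive.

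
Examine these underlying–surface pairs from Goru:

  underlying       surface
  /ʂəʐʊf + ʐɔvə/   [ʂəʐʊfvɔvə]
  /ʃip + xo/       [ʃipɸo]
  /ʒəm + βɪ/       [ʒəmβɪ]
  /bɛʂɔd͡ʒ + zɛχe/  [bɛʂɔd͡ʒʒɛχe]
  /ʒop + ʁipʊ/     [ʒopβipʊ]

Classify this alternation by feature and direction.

progressive place assimilation

The segment that alternates is /ʐ/, which surfaces as [v] when adjacent to /f/.
/ʐ/ is retroflex while /f/ is labiodental; the output [v] is labiodental, matching the trigger — so the feature that spreads is place.
Manner and voice are unchanged, so the assimilation is partial, not total.
Checking the remaining alternations: /x/ → [ɸ] after /p/ (velar → bilabial, matching bilabial); /z/ → [ʒ] after /d͡ʒ/ (alveolar → postalveolar, matching postalveolar); /ʁ/ → [β] after /p/ (uvular → bilabial, matching bilabial) — only place changes, and always toward the preceding segment.
Nothing changes in [ʒəmβɪ]: there the adjacent consonants already agree in place (/β/ and /m/ are both bilabial), so this form is consistent with the same rule.
Since the segment that changes follows the conditioning segment, the assimilation is progressive.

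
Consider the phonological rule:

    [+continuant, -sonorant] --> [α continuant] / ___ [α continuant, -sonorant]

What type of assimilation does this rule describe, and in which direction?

regressive manner assimilation

The shared variable α links the value of [continuant] on the target to that of the neighbouring obstruent. [continuant] distinguishes stops from fricatives — a manner-of-articulation feature — so this is manner assimilation.
The conditioning segment sits to the right of the focus bar, meaning the trigger follows the segment that changes — regressive assimilation.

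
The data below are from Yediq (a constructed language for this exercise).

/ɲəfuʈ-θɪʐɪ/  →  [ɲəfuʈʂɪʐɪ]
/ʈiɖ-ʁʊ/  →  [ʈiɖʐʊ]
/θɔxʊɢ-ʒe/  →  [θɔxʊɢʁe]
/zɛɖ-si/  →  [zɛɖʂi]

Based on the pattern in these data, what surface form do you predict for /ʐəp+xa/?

The data show progressive place assimilation: /θ/ → [ʂ] after /ʈ/; /ʁ/ → [ʐ] after /ɖ/; /ʒ/ → [ʁ] after /ɢ/; /s/ → [ʂ] after /ɖ/. In each pair only place changes, matching the preceding consonant, while manner and voice stay constant.
The rule targets /x/ (voiceless velar fricative), which sits after the trigger /p/ (bilabial).
A voiceless bilabial fricative is [ɸ], so the surface segment is [ɸ].

[ʐəpɸa]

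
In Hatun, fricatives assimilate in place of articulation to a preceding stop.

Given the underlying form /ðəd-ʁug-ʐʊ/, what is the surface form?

/ʁ/ is a voiced uvular fricative. The preceding trigger /d/ is alveolar, so /ʁ/ must become alveolar as well.
The voiced alveolar fricative is [z], so /ʁ/ → [z].
The same rule applies at the second boundary: /ʐ/ → [ɣ] next to /g/.

[ðədzugɣʊ]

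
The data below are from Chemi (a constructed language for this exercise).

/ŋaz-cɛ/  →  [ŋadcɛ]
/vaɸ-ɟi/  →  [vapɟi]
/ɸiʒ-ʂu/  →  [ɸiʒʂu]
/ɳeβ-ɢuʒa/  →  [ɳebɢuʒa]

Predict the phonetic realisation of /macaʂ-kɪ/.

The data show regressive manner assimilation: /z/ → [d] before /c/; /ɸ/ → [p] before /ɟ/; /β/ → [b] before /ɢ/. In each pair only manner changes, matching the following consonant, while place and voice stay constant.
No alternation appears in [ɸiʒʂu]: there the adjacent consonants already agree in manner (/ʒ/ and /ʂ/ are both fricatives), so this form is consistent with the same rule.
The rule targets /ʂ/ (voiceless retroflex fricative), which sits before the trigger /k/ (stop).
The voiceless retroflex stop is [ʈ], so /ʂ/ → [ʈ].

[macaʈkɪ]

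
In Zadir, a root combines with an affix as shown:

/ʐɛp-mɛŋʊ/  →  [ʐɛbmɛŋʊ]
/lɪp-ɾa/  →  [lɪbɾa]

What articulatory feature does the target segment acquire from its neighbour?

voicing

The segment that alternates is /p/, which surfaces as [b] when adjacent to /m/.
The change voiceless → voiced matches the voicing of the following /m/, identifying this as voicing assimilation.
The same holds elsewhere in the data: /p/ → [b] before /ɾ/ (voiceless → voiced, matching voiced) — only voicing changes, and always toward the following segment.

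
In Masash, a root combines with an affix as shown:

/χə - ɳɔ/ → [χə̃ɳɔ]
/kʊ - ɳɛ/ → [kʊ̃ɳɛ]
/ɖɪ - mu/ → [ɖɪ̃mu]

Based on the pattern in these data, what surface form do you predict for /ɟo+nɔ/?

[ɟõnɔ]

The data show regressive nasality assimilation (vowel nasalisation): /ə/ → [ə̃] before /ɳ/; /ʊ/ → [ʊ̃] before /ɳ/; /ɪ/ → [ɪ̃] before /m/ — a vowel is nasalised by an immediately following nasal consonant.
The vowel /o/ is adjacent to the following nasal /n/, so it acquires [+nasal] and surfaces as [õ].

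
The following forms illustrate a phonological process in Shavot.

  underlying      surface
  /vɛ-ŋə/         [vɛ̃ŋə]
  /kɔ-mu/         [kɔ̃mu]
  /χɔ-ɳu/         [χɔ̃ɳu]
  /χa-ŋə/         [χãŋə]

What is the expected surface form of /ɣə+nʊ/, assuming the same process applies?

The data show regressive nasality assimilation (vowel nasalisation): /ɛ/ → [ɛ̃] before /ŋ/; /ɔ/ → [ɔ̃] before /m/; /ɔ/ → [ɔ̃] before /ɳ/; /a/ → [ã] before /ŋ/ — a vowel is nasalised by an immediately following nasal consonant.
/ə/ sits next to the nasal /n/ and is therefore nasalised to [ə̃].

[ɣə̃nʊ]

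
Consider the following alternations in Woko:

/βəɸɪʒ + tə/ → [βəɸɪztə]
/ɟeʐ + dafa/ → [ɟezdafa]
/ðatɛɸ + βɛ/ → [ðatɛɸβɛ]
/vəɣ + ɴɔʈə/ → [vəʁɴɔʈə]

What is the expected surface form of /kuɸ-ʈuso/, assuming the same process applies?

The data show regressive place assimilation: /ʒ/ → [z] before /t/; /ʐ/ → [z] before /d/; /ɣ/ → [ʁ] before /ɴ/. In each pair only place changes, matching the following consonant, while manner and voice stay constant.
Nothing changes in [ðatɛɸβɛ]: there the adjacent consonants already agree in place (/ɸ/ and /β/ are both bilabial), so this form is consistent with the same rule.
/ɸ/ is a voiceless bilabial fricative. The following trigger /ʈ/ is retroflex, so /ɸ/ must become retroflex as well.
The voiceless retroflex fricative is [ʂ], so /ɸ/ → [ʂ].

[kuʂʈuso]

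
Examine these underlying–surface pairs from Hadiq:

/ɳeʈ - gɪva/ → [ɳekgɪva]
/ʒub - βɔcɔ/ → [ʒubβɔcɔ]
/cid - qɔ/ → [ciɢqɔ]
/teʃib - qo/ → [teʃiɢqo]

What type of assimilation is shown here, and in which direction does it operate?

The segment that alternates is /ʈ/, which surfaces as [k] when adjacent to /g/.
/ʈ/ is retroflex while /g/ is velar; the output [k] is velar, matching the trigger — so the feature that spreads is place.
Manner and voice are unchanged, so the assimilation is partial, not total.
The same holds elsewhere in the data: /d/ → [ɢ] before /q/ (alveolar → uvular, matching uvular); /b/ → [ɢ] before /q/ (bilabial → uvular, matching uvular) — only place changes, and always toward the following segment.
No alternation appears in [ʒubβɔcɔ]: there the adjacent consonants already agree in place (/b/ and /β/ are both bilabial), so this form is consistent with the same rule.
The trigger is the following segment, so the direction is regressive (anticipatory).

regressive place assimilation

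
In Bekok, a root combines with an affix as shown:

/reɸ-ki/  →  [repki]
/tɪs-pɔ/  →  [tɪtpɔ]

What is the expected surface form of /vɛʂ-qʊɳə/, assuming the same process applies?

[vɛʈqʊɳə]

The data show regressive manner assimilation: /ɸ/ → [p] before /k/; /s/ → [t] before /p/. In each pair only manner changes, matching the following consonant, while place and voice stay constant.
/ʂ/ is a voiceless retroflex fricative. The following trigger /q/ is a stop, so /ʂ/ must become a stop as well.
The voiceless retroflex stop is [ʈ], so /ʂ/ → [ʈ].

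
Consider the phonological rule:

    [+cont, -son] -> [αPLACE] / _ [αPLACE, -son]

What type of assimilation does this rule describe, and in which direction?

regressive place assimilation

The shared variable α links the value of the place features (abbreviated [PLACE]) on the target to the same value on the neighbouring segment, so place is the feature that assimilates.
The conditioning segment sits to the right of the focus bar, meaning the trigger follows the segment that changes — regressive assimilation.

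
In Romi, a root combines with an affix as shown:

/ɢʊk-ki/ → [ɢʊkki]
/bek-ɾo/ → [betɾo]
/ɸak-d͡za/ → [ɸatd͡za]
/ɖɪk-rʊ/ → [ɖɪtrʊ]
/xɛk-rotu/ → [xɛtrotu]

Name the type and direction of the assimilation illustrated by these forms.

regressive place assimilation

The segment that alternates is /k/, which surfaces as [t] when adjacent to /ɾ/.
The change velar → alveolar matches the place of the following /ɾ/, identifying this as place assimilation.
Manner and voice are unchanged, so the assimilation is partial, not total.
Checking the remaining alternations: /k/ → [t] before /d͡z/ (velar → alveolar, matching alveolar); /k/ → [t] before /r/ (velar → alveolar, matching alveolar) — only place changes, and always toward the following segment.
No alternation appears in [ɢʊkki]: there the adjacent consonants already agree in place (/k/ and /k/ are both velar), so this form is consistent with the same rule.
The trigger is the following segment, so the direction is regressive (anticipatory).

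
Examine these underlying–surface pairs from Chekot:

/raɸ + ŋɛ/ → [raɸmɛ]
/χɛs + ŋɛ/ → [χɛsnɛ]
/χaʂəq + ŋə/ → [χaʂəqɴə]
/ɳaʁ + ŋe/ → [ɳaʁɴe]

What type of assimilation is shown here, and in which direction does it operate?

progressive place assimilation

The segment that alternates is /ŋ/, which surfaces as [m] when adjacent to /ɸ/.
/ŋ/ is velar while /ɸ/ is bilabial; the output [m] is bilabial, matching the trigger — so the feature that spreads is place.
Manner and voice are unchanged, so the assimilation is partial, not total.
The other alternating forms pattern the same way: /ŋ/ → [n] after /s/ (velar → alveolar, matching alveolar); /ŋ/ → [ɴ] after /q/ (velar → uvular, matching uvular); /ŋ/ → [ɴ] after /ʁ/ (velar → uvular, matching uvular) — only place changes, and always toward the preceding segment.
Since the segment that changes follows the conditioning segment, the assimilation is progressive.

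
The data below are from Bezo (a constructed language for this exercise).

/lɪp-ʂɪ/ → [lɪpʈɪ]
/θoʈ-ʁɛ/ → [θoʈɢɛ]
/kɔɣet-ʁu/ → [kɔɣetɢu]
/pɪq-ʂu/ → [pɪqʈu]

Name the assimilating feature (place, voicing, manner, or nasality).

Underlying /ʂ/ is realised as [ʈ] next to /p/; /p/ itself does not change.
The change fricative → stop matches the manner of the preceding /p/, identifying this as manner assimilation.
The same holds elsewhere in the data: /ʁ/ → [ɢ] after /ʈ/ (fricative → stop, matching a stop); /ʁ/ → [ɢ] after /t/ (fricative → stop, matching a stop); /ʂ/ → [ʈ] after /q/ (fricative → stop, matching a stop) — only manner changes, and always toward the preceding segment.

manner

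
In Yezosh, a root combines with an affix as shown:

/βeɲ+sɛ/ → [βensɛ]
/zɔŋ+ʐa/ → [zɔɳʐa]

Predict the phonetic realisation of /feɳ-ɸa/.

The data show regressive place assimilation: /ɲ/ → [n] before /s/; /ŋ/ → [ɳ] before /ʐ/. In each pair only place changes, matching the following consonant, while manner and voice stay constant.
/ɳ/ is a voiced retroflex nasal. The following trigger /ɸ/ is bilabial, so /ɳ/ must become bilabial as well.
A voiced bilabial nasal is [m], so the surface segment is [m].

[femɸa]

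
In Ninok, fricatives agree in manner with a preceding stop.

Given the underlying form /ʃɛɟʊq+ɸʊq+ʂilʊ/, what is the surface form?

The rule targets /ɸ/ (voiceless bilabial fricative), which sits after the trigger /q/ (stop).
A voiceless bilabial stop is [p], so the surface segment is [p].
The same rule applies at the second boundary: /ʂ/ → [ʈ] next to /q/.

[ʃɛɟʊqpʊqʈilʊ]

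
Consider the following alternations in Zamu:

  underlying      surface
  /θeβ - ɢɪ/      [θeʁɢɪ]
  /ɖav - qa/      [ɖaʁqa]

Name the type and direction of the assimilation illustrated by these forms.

Underlying /β/ is realised as [ʁ] next to /ɢ/; /ɢ/ itself does not change.
The change bilabial → uvular matches the place of the following /ɢ/, identifying this as place assimilation.
Manner and voice are unchanged, so the assimilation is partial, not total.
The other alternating form patterns the same way: /v/ → [ʁ] before /q/ (labiodental → uvular, matching uvular) — only place changes, and always toward the following segment.
Since the segment that changes precedes the conditioning segment, the assimilation is regressive.

regressive place assimilation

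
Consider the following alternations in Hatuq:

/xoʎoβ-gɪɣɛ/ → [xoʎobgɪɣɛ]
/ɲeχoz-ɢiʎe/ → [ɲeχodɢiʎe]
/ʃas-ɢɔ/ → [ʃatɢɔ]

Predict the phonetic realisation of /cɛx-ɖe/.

The data show regressive manner assimilation: /β/ → [b] before /g/; /z/ → [d] before /ɢ/; /s/ → [t] before /ɢ/. In each pair only manner changes, matching the following consonant, while place and voice stay constant.
/x/ is a voiceless velar fricative. The following trigger /ɖ/ is a stop, so /x/ must become a stop as well.
Changing only its manner to stop gives [k] — the voiceless velar stop.

[cɛkɖe]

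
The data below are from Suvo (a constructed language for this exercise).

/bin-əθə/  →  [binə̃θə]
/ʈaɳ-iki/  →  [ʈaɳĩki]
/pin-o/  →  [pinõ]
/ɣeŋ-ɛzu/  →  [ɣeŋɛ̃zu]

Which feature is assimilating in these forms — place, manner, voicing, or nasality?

nasality

The vowel /ə/ surfaces as nasalised [ə̃] next to the preceding nasal /n/ — it has acquired the [+nasal] feature of its neighbour.
The other forms show the same pattern: /i/ → [ĩ] after /ɳ/; /o/ → [õ] after /n/; /ɛ/ → [ɛ̃] after /ŋ/ — each time a vowel is nasalised next to a preceding nasal.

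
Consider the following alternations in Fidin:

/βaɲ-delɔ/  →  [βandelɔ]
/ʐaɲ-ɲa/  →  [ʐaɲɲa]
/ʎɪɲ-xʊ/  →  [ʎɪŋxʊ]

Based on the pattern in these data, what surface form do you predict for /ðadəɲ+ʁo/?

The data show regressive place assimilation: /ɲ/ → [n] before /d/; /ɲ/ → [ŋ] before /x/. In each pair only place changes, matching the following consonant, while manner and voice stay constant.
Nothing changes in [ʐaɲɲa]: there the adjacent consonants already agree in place (/ɲ/ and /ɲ/ are both palatal), so this form is consistent with the same rule.
/ɲ/ is a voiced palatal nasal. The following trigger /ʁ/ is uvular, so /ɲ/ must become uvular as well.
Changing only its place to uvular gives [ɴ] — the voiced uvular nasal.

[ðadəɴʁo]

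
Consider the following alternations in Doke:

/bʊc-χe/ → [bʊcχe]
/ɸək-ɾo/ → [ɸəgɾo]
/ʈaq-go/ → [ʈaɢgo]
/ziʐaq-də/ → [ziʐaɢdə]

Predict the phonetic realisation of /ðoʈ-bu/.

[ðoɖbu]

The data show regressive voicing assimilation: /k/ → [g] before /ɾ/; /q/ → [ɢ] before /g/; /q/ → [ɢ] before /d/. In each pair only voicing changes, matching the following consonant, while place and manner stay constant.
Nothing changes in [bʊcχe]: there the adjacent consonants already agree in voicing (/c/ and /χ/ are both voiceless), so this form is consistent with the same rule.
The rule targets /ʈ/ (voiceless retroflex stop), which sits before the trigger /b/ (voiced).
A voiced retroflex stop is [ɖ], so the surface segment is [ɖ].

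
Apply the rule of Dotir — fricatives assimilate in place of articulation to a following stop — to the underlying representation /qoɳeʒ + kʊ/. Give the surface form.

/ʒ/ is a voiced postalveolar fricative. The following trigger /k/ is velar, so /ʒ/ must become velar as well.
Changing only its place to velar gives [ɣ] — the voiced velar fricative.

[qoɳeɣkʊ]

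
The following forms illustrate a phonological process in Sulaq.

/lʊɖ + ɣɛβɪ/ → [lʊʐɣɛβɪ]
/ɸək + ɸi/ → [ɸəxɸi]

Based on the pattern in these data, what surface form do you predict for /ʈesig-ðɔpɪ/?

[ʈesiɣðɔpɪ]

The data show regressive manner assimilation: /ɖ/ → [ʐ] before /ɣ/; /k/ → [x] before /ɸ/. In each pair only manner changes, matching the following consonant, while place and voice stay constant.
/g/ is a voiced velar stop. The following trigger /ð/ is a fricative, so /g/ must become a fricative as well.
The voiced velar fricative is [ɣ], so /g/ → [ɣ].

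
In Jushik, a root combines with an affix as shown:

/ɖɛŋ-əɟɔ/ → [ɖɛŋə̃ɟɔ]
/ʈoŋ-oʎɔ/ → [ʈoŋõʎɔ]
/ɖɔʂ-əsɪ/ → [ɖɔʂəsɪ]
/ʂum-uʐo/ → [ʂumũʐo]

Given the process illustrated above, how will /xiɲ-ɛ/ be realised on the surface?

[xiɲɛ̃]

The data show progressive nasality assimilation (vowel nasalisation): /ə/ → [ə̃] after /ŋ/; /o/ → [õ] after /ŋ/; /u/ → [ũ] after /m/ — a vowel is nasalised by an immediately preceding nasal consonant.
No change occurs in [ɖɔʂəsɪ] because the vowel at the boundary is adjacent to an oral consonant, not a nasal (/ə/ next to /ʂ/).
/ɛ/ sits next to the nasal /ɲ/ and is therefore nasalised to [ɛ̃].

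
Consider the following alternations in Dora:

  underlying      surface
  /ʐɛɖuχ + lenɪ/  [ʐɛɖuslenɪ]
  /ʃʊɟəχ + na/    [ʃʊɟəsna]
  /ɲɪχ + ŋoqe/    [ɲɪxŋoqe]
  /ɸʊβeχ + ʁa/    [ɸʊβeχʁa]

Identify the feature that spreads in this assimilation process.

place

The segment that alternates is /χ/, which surfaces as [s] when adjacent to /l/.
The change uvular → alveolar matches the place of the following /l/, identifying this as place assimilation.
The other alternating forms pattern the same way: /χ/ → [s] before /n/ (uvular → alveolar, matching alveolar); /χ/ → [x] before /ŋ/ (uvular → velar, matching velar) — only place changes, and always toward the following segment.
No alternation appears in [ɸʊβeχʁa]: there the adjacent consonants already agree in place (/χ/ and /ʁ/ are both uvular), so this form is consistent with the same rule.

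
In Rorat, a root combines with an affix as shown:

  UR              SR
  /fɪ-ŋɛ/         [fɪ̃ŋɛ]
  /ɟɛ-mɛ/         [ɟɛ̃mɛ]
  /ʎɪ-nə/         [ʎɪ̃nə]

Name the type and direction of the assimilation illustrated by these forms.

The vowel /ɪ/ surfaces as nasalised [ɪ̃] next to the following nasal /ŋ/ — it has acquired the [+nasal] feature of its neighbour.
Likewise in the remaining data: /ɛ/ → [ɛ̃] before /m/; /ɪ/ → [ɪ̃] before /n/ — each time a vowel is nasalised next to a following nasal.
Because the conditioning nasal is to the right of the vowel that changes, the process is regressive (anticipatory).

regressive nasality assimilation (vowel nasalisation)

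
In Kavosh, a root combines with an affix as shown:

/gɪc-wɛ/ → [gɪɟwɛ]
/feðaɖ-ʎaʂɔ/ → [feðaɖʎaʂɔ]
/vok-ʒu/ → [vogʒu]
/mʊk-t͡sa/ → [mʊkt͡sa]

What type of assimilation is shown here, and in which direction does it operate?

regressive voicing assimilation

The segment that alternates is /c/, which surfaces as [ɟ] when adjacent to /w/.
The change voiceless → voiced matches the voicing of the following /w/, identifying this as voicing assimilation.
Place and manner are unchanged, so the assimilation is partial, not total.
The other alternating form patterns the same way: /k/ → [g] before /ʒ/ (voiceless → voiced, matching voiced) — only voicing changes, and always toward the following segment.
Nothing changes in [feðaɖʎaʂɔ], [mʊkt͡sa]: there the adjacent consonants already agree in voicing (/ɖ/ and /ʎ/ are both voiced; /k/ and /t͡s/ are both voiceless), so these forms are consistent with the same rule.
Since the segment that changes precedes the conditioning segment, the assimilation is regressive.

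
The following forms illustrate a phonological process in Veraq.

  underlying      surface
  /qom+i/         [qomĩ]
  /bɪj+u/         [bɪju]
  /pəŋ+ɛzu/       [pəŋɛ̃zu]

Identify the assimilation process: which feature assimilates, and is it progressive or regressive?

The vowel /i/ surfaces as nasalised [ĩ] next to the preceding nasal /m/ — it has acquired the [+nasal] feature of its neighbour.
Likewise in the remaining data: /ɛ/ → [ɛ̃] after /ŋ/ — each time a vowel is nasalised next to a preceding nasal.
No change occurs in [bɪju] because the vowel at the boundary is adjacent to an oral consonant, not a nasal (/u/ next to /j/).
Because the conditioning nasal is to the left of the vowel that changes, the process is progressive (perseverative).

progressive nasality assimilation (vowel nasalisation)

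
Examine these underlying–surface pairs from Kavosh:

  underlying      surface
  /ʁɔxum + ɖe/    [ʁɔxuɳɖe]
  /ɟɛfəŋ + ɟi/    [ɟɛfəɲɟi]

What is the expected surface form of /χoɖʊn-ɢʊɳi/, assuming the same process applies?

The data show regressive place assimilation: /m/ → [ɳ] before /ɖ/; /ŋ/ → [ɲ] before /ɟ/. In each pair only place changes, matching the following consonant, while manner and voice stay constant.
The rule targets /n/ (voiced alveolar nasal), which sits before the trigger /ɢ/ (uvular).
Changing only its place to uvular gives [ɴ] — the voiced uvular nasal.

[χoɖʊɴɢʊɳi]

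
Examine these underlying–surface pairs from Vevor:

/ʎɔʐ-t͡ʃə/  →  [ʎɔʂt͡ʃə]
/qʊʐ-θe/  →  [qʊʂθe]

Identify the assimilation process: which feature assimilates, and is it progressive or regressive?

regressive voicing assimilation

The segment that alternates is /ʐ/, which surfaces as [ʂ] when adjacent to /t͡ʃ/.
The change voiced → voiceless matches the voicing of the following /t͡ʃ/, identifying this as voicing assimilation.
Place and manner are unchanged, so the assimilation is partial, not total.
The same holds elsewhere in the data: /ʐ/ → [ʂ] before /θ/ (voiced → voiceless, matching voiceless) — only voicing changes, and always toward the following segment.
Since the segment that changes precedes the conditioning segment, the assimilation is regressive.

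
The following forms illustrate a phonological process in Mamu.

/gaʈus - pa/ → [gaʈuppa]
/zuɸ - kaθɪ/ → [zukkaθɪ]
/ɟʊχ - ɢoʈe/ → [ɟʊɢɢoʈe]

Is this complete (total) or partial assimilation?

total assimilation

Comparing underlying and surface forms, /s/ → [p] is the alternation; the neighbouring /p/ is constant.
The output [p] is identical to the trigger /p/ — every feature (place, manner, voicing) has been copied — so this is total assimilation.
The other forms behave the same way: /ɸ/ → [k] before /k/; /χ/ → [ɢ] before /ɢ/ — in each case the output is a copy of the following consonant.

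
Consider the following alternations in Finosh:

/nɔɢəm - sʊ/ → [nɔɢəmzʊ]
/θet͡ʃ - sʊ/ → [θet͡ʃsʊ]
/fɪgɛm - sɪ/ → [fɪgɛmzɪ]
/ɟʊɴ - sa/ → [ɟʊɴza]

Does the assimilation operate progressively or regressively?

Comparing underlying and surface forms, /s/ → [z] is the alternation; the neighbouring /m/ is constant.
/s/ is voiceless while /m/ is voiced; the output [z] is voiced, matching the trigger — so the feature that spreads is voicing.
The same holds elsewhere in the data: /s/ → [z] after /ɴ/ (voiceless → voiced, matching voiced) — only voicing changes, and always toward the preceding segment.
No alternation appears in [θet͡ʃsʊ]: there the adjacent consonants already agree in voicing (/s/ and /t͡ʃ/ are both voiceless), so this form is consistent with the same rule.
The trigger is the preceding segment, so the direction is progressive (perseverative).

progressive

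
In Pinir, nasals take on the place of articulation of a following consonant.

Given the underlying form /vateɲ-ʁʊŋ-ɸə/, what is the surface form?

The rule targets /ɲ/ (voiced palatal nasal), which sits before the trigger /ʁ/ (uvular).
A voiced uvular nasal is [ɴ], so the surface segment is [ɴ].
The same rule applies at the second boundary: /ŋ/ → [m] next to /ɸ/.

[vateɴʁʊmɸə]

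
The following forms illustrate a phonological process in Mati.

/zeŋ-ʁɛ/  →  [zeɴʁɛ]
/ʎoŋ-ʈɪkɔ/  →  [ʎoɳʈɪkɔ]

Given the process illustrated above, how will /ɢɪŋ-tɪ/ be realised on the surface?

[ɢɪntɪ]

The data show regressive place assimilation: /ŋ/ → [ɴ] before /ʁ/; /ŋ/ → [ɳ] before /ʈ/. In each pair only place changes, matching the following consonant, while manner and voice stay constant.
The rule targets /ŋ/ (voiced velar nasal), which sits before the trigger /t/ (alveolar).
Changing only its place to alveolar gives [n] — the voiced alveolar nasal.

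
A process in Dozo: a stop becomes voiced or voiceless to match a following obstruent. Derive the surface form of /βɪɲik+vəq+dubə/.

[βɪɲigvəɢdubə]

/k/ is a voiceless velar stop. The following trigger /v/ is voiced, so /k/ must become voiced as well.
The voiced velar stop is [g], so /k/ → [g].
The same rule applies at the second boundary: /q/ → [ɢ] next to /d/.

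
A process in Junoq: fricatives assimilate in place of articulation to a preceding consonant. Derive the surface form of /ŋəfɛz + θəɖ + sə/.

[ŋəfɛzsəɖʂə]

/θ/ is a voiceless dental fricative. The preceding trigger /z/ is alveolar, so /θ/ must become alveolar as well.
The voiceless alveolar fricative is [s], so /θ/ → [s].
The same rule applies at the second boundary: /s/ → [ʂ] next to /ɖ/.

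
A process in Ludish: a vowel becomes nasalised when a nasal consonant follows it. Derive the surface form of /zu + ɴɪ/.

/u/ sits next to the nasal /ɴ/ and is therefore nasalised to [ũ].

[zũɴɪ]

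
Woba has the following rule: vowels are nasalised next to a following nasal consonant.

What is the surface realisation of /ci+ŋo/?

The vowel /i/ is adjacent to the following nasal /ŋ/, so it acquires [+nasal] and surfaces as [ĩ].

[cĩŋo]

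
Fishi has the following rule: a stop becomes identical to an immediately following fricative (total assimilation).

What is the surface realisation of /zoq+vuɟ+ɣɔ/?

/q/ is the segment targeted by the rule; it sits immediately before /v/, so it assimilates completely and surfaces as [v].
At the second juncture, /ɟ/ likewise becomes [ɣ] adjacent to /ɣ/.

[zovvuɣɣɔ]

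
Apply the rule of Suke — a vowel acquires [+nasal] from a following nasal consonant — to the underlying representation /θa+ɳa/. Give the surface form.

The vowel /a/ is adjacent to the following nasal /ɳ/, so it acquires [+nasal] and surfaces as [ã].

[θãɳa]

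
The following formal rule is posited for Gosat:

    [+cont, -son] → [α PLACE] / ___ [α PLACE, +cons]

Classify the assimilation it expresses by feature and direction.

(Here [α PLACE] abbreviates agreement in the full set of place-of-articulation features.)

regressive place assimilation

The shared variable α links the value of the place features (abbreviated [PLACE]) on the target to the same value on the neighbouring segment, so place is the feature that assimilates.
The conditioning segment sits to the right of the focus bar, meaning the trigger follows the segment that changes — regressive assimilation.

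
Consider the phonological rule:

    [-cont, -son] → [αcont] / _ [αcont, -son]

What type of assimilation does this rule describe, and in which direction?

regressive manner assimilation

The shared variable α links the value of [cont] on the target to that of the neighbouring obstruent. [cont] distinguishes stops from fricatives — a manner-of-articulation feature — so this is manner assimilation.
Since the environment is written after the underscore, the trigger follows the target; the direction is regressive.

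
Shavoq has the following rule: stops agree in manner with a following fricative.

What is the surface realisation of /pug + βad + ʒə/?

[puɣβazʒə]

The rule targets /g/ (voiced velar stop), which sits before the trigger /β/ (fricative).
Changing only its manner to fricative gives [ɣ] — the voiced velar fricative.
At the second juncture, /d/ likewise becomes [z] adjacent to /ʒ/.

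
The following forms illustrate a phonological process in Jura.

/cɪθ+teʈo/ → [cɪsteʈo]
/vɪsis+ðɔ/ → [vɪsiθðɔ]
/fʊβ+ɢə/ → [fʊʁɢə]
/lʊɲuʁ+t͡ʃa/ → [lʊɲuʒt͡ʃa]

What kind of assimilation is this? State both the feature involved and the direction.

Comparing underlying and surface forms, /θ/ → [s] is the alternation; the neighbouring /t/ is constant.
/θ/ is dental while /t/ is alveolar; the output [s] is alveolar, matching the trigger — so the feature that spreads is place.
Manner and voice are unchanged, so the assimilation is partial, not total.
The same holds elsewhere in the data: /s/ → [θ] before /ð/ (alveolar → dental, matching dental); /β/ → [ʁ] before /ɢ/ (bilabial → uvular, matching uvular); /ʁ/ → [ʒ] before /t͡ʃ/ (uvular → postalveolar, matching postalveolar) — only place changes, and always toward the following segment.
The trigger is the following segment, so the direction is regressive (anticipatory).

regressive place assimilation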